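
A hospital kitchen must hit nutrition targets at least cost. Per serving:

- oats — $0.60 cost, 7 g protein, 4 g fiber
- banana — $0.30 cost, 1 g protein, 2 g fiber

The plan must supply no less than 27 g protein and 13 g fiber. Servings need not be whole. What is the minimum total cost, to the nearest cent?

An LP optimum is at a vertex; with two nutrient constraints at most two foods are used. Check each candidate.
oats only: max(27/7, 13/4) = 3.857 servings → $2.31.
banana only: max(27/1, 13/2) = 27 servings → $8.10.
oats + banana with both targets exact would need a negative amount; discard.
Cheapest feasible corner: $2.31.

$2.31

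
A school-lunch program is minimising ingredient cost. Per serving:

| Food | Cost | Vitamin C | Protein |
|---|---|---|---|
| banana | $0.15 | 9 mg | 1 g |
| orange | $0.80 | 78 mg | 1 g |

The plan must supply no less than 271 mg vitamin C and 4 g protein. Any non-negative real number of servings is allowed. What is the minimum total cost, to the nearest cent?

$2.81

Compare the cost at each extreme point of the feasible region.
banana only: max(271/9, 4/1) = 30.11 servings → $4.52.
orange only: max(271/78, 4/1) = 4 servings → $3.20.
banana + orange with both tight: 0.5942 servings and 3.406 servings → $2.81.
The minimum over all feasible corners is $2.81.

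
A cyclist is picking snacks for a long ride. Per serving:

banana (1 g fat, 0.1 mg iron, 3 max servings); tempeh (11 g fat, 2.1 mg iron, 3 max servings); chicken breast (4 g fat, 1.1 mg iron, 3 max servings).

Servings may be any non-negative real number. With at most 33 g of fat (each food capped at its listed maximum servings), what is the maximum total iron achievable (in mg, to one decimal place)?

7.3 mg

Iron per g fat: chicken breast 0.275, tempeh 0.1909, banana 0.1.
Take 3 servings of chicken breast: uses 12 g fat, +3.3 mg iron (running total 3.3 mg).
Take 1.909 servings of tempeh: uses 21 g fat, +4.0 mg iron (running total 7.3 mg).
Filling greedily by iron-per-g fat is optimal for one linear limit, giving 7.3 mg.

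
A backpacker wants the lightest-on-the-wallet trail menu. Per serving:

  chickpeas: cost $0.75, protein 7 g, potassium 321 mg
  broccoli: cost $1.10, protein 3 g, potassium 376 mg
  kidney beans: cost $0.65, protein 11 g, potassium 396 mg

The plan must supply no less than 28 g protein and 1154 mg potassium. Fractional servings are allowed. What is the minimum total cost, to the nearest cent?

$1.89

A basic optimal solution has at most two foods positive. Try each food alone and each pair with both targets met exactly.
chickpeas only: max(28/7, 1154/321) = 4 servings → $3.00.
broccoli only: max(28/3, 1154/376) = 9.333 servings → $10.27.
kidney beans only: max(28/11, 1154/396) = 2.914 servings → $1.89.
chickpeas + broccoli with both targets exact would need a negative amount; discard.
chickpeas + kidney beans with both tight: 2.116 servings and 1.199 servings → $2.37.
broccoli + kidney beans with both tight: 0.5448 servings and 2.397 servings → $2.16.
Cheapest feasible corner: $1.89.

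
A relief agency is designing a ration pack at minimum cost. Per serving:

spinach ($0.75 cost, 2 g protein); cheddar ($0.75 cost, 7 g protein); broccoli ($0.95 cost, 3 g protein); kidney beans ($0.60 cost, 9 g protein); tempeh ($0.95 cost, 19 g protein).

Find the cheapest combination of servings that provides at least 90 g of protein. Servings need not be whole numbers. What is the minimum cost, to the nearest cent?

$4.50

Cost per g of protein: tempeh $0.0500, kidney beans $0.0667, cheddar $0.1071, broccoli $0.3167, spinach $0.3750.
With no serving limits, use only tempeh: 90 g / 19 g = 4.737 servings × $0.95 = $4.50.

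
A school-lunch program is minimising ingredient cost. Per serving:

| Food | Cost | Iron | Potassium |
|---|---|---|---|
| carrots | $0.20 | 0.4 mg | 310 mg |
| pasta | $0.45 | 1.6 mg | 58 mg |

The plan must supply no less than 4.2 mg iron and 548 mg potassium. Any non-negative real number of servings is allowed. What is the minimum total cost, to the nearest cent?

With two linear requirements the optimum uses one or two foods; enumerate the corners.
carrots only: max(4.2/0.4, 548/310) = 10.5 servings → $2.10.
pasta only: max(4.2/1.6, 548/58) = 9.448 servings → $4.25.
carrots + pasta with both tight: 1.339 servings and 2.29 servings → $1.30.
The minimum over all feasible corners is $1.30.

$1.30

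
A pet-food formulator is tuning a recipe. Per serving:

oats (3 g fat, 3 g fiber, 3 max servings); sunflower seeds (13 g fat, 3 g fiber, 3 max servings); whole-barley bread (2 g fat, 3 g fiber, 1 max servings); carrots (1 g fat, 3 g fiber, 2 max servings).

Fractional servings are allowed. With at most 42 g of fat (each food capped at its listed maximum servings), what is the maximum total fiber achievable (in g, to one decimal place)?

24.7 g

Fiber per g fat: carrots 3, whole-barley bread 1.5, oats 1, sunflower seeds 0.2308.
Take 2 servings of carrots: uses 2 g fat, +6.0 g fiber (running total 6.0 g).
Take 1 serving of whole-barley bread: uses 2 g fat, +3.0 g fiber (running total 9.0 g).
Take 3 servings of oats: uses 9 g fat, +9.0 g fiber (running total 18.0 g).
Take 2.231 servings of sunflower seeds: uses 29 g fat, +6.7 g fiber (running total 24.7 g).
Filling greedily by fiber-per-g fat is optimal for one linear limit, giving 24.7 g.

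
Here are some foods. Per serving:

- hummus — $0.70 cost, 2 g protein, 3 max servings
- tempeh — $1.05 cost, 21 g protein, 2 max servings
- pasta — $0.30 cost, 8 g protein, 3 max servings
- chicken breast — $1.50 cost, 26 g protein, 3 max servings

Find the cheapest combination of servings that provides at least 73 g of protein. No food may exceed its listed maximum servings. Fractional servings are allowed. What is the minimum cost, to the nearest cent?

$3.40

Cost per g of protein: pasta $0.0375, tempeh $0.0500, chicken breast $0.0577, hummus $0.3500.
Take 3 servings of pasta: +24.0 g protein for $0.90 (total $0.90, still need 49.0 g).
Take 2 servings of tempeh: +42.0 g protein for $2.10 (total $3.00, still need 7.0 g).
Take 0.2692 servings of chicken breast: +7.0 g protein for $0.40 (total $3.40, still need 0.0 g).
Filling from the cheapest source first is optimal under one linear minimum: $3.40.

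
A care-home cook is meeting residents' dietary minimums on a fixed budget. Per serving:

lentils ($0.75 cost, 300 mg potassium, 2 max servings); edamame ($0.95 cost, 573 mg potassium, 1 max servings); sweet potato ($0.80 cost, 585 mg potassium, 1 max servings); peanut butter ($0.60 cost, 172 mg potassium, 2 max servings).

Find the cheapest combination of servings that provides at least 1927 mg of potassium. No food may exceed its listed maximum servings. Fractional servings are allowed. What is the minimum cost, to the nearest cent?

Cost per mg of potassium: sweet potato $0.0014, edamame $0.0017, lentils $0.0025, peanut butter $0.0035.
Take 1 serving of sweet potato: +585.0 mg potassium for $0.80 (total $0.80, still need 1342.0 mg).
Take 1 serving of edamame: +573.0 mg potassium for $0.95 (total $1.75, still need 769.0 mg).
Take 2 servings of lentils: +600.0 mg potassium for $1.50 (total $3.25, still need 169.0 mg).
Take 0.9826 servings of peanut butter: +169.0 mg potassium for $0.59 (total $3.84, still need 0.0 mg).
Filling from the cheapest source first is optimal under one linear minimum: $3.84.

$3.84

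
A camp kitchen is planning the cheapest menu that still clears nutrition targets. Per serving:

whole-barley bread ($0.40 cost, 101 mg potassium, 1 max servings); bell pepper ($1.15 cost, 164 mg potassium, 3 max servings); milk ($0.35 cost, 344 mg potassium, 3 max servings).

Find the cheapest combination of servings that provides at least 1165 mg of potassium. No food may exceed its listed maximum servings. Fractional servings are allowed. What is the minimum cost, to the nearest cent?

$1.67

Cost per mg of potassium: milk $0.0010, whole-barley bread $0.0040, bell pepper $0.0070.
Take 3 servings of milk: +1032.0 mg potassium for $1.05 (total $1.05, still need 133.0 mg).
Take 1 serving of whole-barley bread: +101.0 mg potassium for $0.40 (total $1.45, still need 32.0 mg).
Take 0.1951 servings of bell pepper: +32.0 mg potassium for $0.22 (total $1.67, still need 0.0 mg).
Filling from the cheapest source first is optimal under one linear minimum: $1.67.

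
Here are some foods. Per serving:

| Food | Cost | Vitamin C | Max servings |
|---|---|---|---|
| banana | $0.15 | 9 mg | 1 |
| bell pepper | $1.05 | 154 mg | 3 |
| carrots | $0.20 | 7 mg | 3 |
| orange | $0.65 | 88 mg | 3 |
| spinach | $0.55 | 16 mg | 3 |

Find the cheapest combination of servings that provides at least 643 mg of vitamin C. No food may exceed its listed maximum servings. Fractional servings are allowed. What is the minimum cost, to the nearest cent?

$4.49

Cost per mg of vitamin C: bell pepper $0.0068, orange $0.0074, banana $0.0167, carrots $0.0286, spinach $0.0344.
Take 3 servings of bell pepper: +462.0 mg vitamin C for $3.15 (total $3.15, still need 181.0 mg).
Take 2.057 servings of orange: +181.0 mg vitamin C for $1.34 (total $4.49, still need 0.0 mg).
Filling from the cheapest source first is optimal under one linear minimum: $4.49.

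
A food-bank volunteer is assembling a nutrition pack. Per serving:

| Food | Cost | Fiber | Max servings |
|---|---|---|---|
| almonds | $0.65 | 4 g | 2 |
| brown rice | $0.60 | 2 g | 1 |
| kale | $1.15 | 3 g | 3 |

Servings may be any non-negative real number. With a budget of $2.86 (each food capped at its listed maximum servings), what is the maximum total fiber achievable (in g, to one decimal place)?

Fiber per dollar: almonds 6.154, brown rice 3.333, kale 2.609.
Take 2 servings of almonds: spends $1.30, +8.0 g fiber (running total 8.0 g).
Take 1 serving of brown rice: spends $0.60, +2.0 g fiber (running total 10.0 g).
Take 0.8348 servings of kale: spends $0.96, +2.5 g fiber (running total 12.5 g).
Filling greedily by fiber-per-dollar is optimal for one linear limit, giving 12.5 g.

12.5 g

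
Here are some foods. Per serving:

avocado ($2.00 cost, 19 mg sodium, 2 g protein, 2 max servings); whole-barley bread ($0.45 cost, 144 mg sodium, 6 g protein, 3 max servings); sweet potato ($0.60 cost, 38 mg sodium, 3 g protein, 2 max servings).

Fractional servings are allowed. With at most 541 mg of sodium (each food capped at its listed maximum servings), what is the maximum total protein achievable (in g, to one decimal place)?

27.8 g

Protein per mg sodium: avocado 0.1053, sweet potato 0.07895, whole-barley bread 0.04167.
Take 2 servings of avocado: uses 38 mg sodium, +4.0 g protein (running total 4.0 g).
Take 2 servings of sweet potato: uses 76 mg sodium, +6.0 g protein (running total 10.0 g).
Take 2.965 servings of whole-barley bread: uses 427 mg sodium, +17.8 g protein (running total 27.8 g).
Filling greedily by protein-per-mg sodium is optimal for one linear limit, giving 27.8 g.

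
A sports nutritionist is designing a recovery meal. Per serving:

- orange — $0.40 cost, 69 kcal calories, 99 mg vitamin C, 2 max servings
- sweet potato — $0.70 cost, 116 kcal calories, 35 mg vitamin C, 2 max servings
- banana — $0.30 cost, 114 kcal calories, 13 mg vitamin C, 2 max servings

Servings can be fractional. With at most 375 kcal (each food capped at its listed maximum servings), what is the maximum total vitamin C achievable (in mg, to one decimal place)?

268.6 mg

Vitamin C per kcal: orange 1.435, sweet potato 0.3017, banana 0.114.
Take 2 servings of orange: uses 138 kcal, +198.0 mg vitamin C (running total 198.0 mg).
Take 2 servings of sweet potato: uses 232 kcal, +70.0 mg vitamin C (running total 268.0 mg).
Take 0.04386 servings of banana: uses 5 kcal, +0.6 mg vitamin C (running total 268.6 mg).
Filling greedily by vitamin C-per-kcal is optimal for one linear limit, giving 268.6 mg.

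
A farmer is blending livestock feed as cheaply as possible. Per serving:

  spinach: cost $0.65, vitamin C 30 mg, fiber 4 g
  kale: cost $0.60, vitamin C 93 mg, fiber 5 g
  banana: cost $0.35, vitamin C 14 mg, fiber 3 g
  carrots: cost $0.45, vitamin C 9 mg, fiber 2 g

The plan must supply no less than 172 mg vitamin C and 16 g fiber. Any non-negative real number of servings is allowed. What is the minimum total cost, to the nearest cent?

$1.89

An LP optimum is at a vertex; with two nutrient constraints at most two foods are used. Check each candidate.
spinach only: max(172/30, 16/4) = 5.733 servings → $3.73.
kale only: max(172/93, 16/5) = 3.2 servings → $1.92.
banana only: max(172/14, 16/3) = 12.29 servings → $4.30.
carrots only: max(172/9, 16/2) = 19.11 servings → $8.60.
spinach + kale with both tight: 2.829 servings and 0.9369 servings → $2.40.
spinach + banana: intersection lies outside the first quadrant.
spinach + carrots with both targets exact would need a negative amount; discard.
kale + banana with both tight: 1.397 servings and 3.005 servings → $1.89.
kale + carrots with both tight: 1.418 servings and 4.454 servings → $2.86.
banana + carrots: the both-tight solution has a negative serving — not a feasible corner.
The minimum over all feasible corners is $1.89.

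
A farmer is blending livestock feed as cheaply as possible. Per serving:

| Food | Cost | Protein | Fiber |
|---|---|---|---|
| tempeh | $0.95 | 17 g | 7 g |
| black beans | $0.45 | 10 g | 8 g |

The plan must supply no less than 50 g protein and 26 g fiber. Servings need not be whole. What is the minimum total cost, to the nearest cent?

$2.25

For a min-cost LP with two ≥-constraints, a basic feasible solution has at most two positive variables.
tempeh only: max(50/17, 26/7) = 3.714 servings → $3.53.
black beans only: max(50/10, 26/8) = 5 servings → $2.25.
tempeh + black beans with both tight: 2.121 servings and 1.394 servings → $2.64.
So the least-cost plan costs $2.25.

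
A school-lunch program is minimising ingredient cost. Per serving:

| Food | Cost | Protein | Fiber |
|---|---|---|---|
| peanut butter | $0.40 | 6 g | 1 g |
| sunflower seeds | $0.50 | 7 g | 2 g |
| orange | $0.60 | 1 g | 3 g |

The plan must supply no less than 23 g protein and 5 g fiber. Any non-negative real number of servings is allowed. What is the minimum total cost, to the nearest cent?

At the optimum either one food covers both requirements or two foods hit both targets exactly; no other combination can be cheaper.
peanut butter only: max(23/6, 5/1) = 5 servings → $2.00.
sunflower seeds only: max(23/7, 5/2) = 3.286 servings → $1.64.
orange only: max(23/1, 5/3) = 23 servings → $13.80.
peanut butter + sunflower seeds with both tight: 2.2 servings and 1.4 servings → $1.58.
peanut butter + orange with both tight: 3.765 servings and 0.4118 servings → $1.75.
sunflower seeds + orange with both targets exact would need a negative amount; discard.
Cheapest feasible corner: $1.58.

$1.58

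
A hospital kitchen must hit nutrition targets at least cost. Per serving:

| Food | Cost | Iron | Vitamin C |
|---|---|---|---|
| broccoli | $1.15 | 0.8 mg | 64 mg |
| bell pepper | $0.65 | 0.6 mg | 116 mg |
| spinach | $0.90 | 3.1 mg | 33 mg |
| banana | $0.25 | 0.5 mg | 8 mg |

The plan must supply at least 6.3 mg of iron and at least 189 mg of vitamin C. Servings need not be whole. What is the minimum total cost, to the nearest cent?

$2.36

Check every corner: each single food scaled to meet both minima, and each pair solved so both constraints bind.
broccoli only: max(6.3/0.8, 189/64) = 7.875 servings → $9.06.
bell pepper only: max(6.3/0.6, 189/116) = 10.5 servings → $6.83.
spinach only: max(6.3/3.1, 189/33) = 5.727 servings → $5.15.
banana only: max(6.3/0.5, 189/8) = 23.62 servings → $5.91.
broccoli + bell pepper: the both-tight solution has a negative serving — not a feasible corner.
broccoli + spinach with both tight: 2.198 servings and 1.465 servings → $3.85.
broccoli + banana with both tight: 1.723 servings and 9.844 servings → $4.44.
bell pepper + spinach with both tight: 1.112 servings and 1.817 servings → $2.36.
bell pepper + banana with both tight: 0.8289 servings and 11.61 servings → $3.44.
spinach + banana: the both-tight solution has a negative serving — not a feasible corner.
Cheapest feasible corner: $2.36.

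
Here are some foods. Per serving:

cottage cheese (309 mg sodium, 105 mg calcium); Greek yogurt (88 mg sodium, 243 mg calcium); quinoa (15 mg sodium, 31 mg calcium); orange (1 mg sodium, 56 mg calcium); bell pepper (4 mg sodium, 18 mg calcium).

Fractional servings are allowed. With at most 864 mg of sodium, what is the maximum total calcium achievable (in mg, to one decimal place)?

Calcium per mg sodium: orange 56, bell pepper 4.5, Greek yogurt 2.761, quinoa 2.067, cottage cheese 0.3398.
With no serving limits, spend the whole sodium allowance on orange: 864 mg / 1 mg × 56 mg = 48384.0 mg.

48384.0 mg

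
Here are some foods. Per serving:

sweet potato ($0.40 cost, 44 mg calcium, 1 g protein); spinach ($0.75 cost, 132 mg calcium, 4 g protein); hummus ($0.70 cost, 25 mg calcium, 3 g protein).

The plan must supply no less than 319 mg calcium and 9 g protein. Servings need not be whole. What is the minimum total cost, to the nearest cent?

At the optimum either one food covers both requirements or two foods hit both targets exactly; no other combination can be cheaper.
sweet potato only: max(319/44, 9/1) = 9 servings → $3.60.
spinach only: max(319/132, 9/4) = 2.417 servings → $1.81.
hummus only: max(319/25, 9/3) = 12.76 servings → $8.93.
sweet potato + spinach with both tight: 2 servings and 1.75 servings → $2.11.
sweet potato + hummus with both tight: 6.841 servings and 0.7196 servings → $3.24.
spinach + hummus: the both-tight solution has a negative serving — not a feasible corner.
Cheapest feasible corner: $1.81.

$1.81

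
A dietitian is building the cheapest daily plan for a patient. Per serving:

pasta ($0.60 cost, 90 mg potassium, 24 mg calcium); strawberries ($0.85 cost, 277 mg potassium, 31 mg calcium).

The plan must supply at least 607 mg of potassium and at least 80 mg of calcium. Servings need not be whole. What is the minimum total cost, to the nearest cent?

An LP optimum is at a vertex; with two nutrient constraints at most two foods are used. Check each candidate.
pasta only: max(607/90, 80/24) = 6.744 servings → $4.05.
strawberries only: max(607/277, 80/31) = 2.581 servings → $2.19.
pasta + strawberries with both tight: 0.8665 servings and 1.91 servings → $2.14.
Cheapest feasible corner: $2.14.

$2.14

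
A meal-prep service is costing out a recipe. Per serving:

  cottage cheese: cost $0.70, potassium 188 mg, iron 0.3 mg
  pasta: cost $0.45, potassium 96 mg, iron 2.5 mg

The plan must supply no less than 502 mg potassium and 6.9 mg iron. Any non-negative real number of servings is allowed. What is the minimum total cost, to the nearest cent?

$2.11

This is a tiny linear program; its minimum lies at a vertex of the feasible set. List the vertices and price them.
cottage cheese only: max(502/188, 6.9/0.3) = 23 servings → $16.10.
pasta only: max(502/96, 6.9/2.5) = 5.229 servings → $2.35.
cottage cheese + pasta with both tight: 1.343 servings and 2.599 servings → $2.11.
So the least-cost plan costs $2.11.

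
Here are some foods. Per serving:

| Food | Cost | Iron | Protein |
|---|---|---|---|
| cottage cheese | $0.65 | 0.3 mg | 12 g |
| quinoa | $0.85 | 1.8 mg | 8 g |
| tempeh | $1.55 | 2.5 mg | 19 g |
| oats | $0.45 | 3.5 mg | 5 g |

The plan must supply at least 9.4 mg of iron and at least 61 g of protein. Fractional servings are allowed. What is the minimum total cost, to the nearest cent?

cottage cheese only: max(9.4/0.3, 61/12) = 31.33 servings → $20.37.
quinoa only: max(9.4/1.8, 61/8) = 7.625 servings → $6.48.
tempeh only: max(9.4/2.5, 61/19) = 3.76 servings → $5.83.
oats only: max(9.4/3.5, 61/5) = 12.2 servings → $5.49.
cottage cheese + quinoa with both tight: 1.802 servings and 4.922 servings → $5.35.
cottage cheese + tempeh: intersection lies outside the first quadrant.
cottage cheese + oats with both tight: 4.111 servings and 2.333 servings → $3.72.
quinoa + tempeh with both tight: 1.838 servings and 2.437 servings → $5.34.
quinoa + oats: intersection lies outside the first quadrant.
tempeh + oats with both tight: 3.083 servings and 0.4833 servings → $5.00.
Cheapest feasible corner: $3.72.

$3.72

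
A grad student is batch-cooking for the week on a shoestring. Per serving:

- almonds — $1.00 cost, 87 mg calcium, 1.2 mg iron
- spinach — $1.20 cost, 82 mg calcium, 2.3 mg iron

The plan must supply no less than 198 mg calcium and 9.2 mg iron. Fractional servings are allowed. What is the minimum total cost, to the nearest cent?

At the optimum either one food covers both requirements or two foods hit both targets exactly; no other combination can be cheaper.
almonds only: max(198/87, 9.2/1.2) = 7.667 servings → $7.67.
spinach only: max(198/82, 9.2/2.3) = 4 servings → $4.80.
almonds + spinach with both targets exact would need a negative amount; discard.
Cheapest feasible corner: $4.80.

$4.80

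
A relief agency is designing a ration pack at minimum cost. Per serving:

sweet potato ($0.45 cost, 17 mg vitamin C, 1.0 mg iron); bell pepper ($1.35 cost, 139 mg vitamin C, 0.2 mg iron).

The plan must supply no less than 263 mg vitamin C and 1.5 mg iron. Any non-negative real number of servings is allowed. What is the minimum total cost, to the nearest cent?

$2.88

Compare the cost at each extreme point of the feasible region.
sweet potato only: max(263/17, 1.5/1.0) = 15.47 servings → $6.96.
bell pepper only: max(263/139, 1.5/0.2) = 7.5 servings → $10.12.
sweet potato + bell pepper with both tight: 1.15 servings and 1.751 servings → $2.88.
The minimum over all feasible corners is $2.88.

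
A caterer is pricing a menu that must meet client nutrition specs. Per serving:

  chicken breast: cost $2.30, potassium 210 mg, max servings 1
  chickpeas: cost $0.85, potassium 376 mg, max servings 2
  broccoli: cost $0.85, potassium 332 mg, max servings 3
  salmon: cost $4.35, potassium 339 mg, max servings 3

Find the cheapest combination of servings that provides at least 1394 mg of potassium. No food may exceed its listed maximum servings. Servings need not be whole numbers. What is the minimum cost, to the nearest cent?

$3.34

Cost per mg of potassium: chickpeas $0.0023, broccoli $0.0026, chicken breast $0.0110, salmon $0.0128.
Take 2 servings of chickpeas: +752.0 mg potassium for $1.70 (total $1.70, still need 642.0 mg).
Take 1.934 servings of broccoli: +642.0 mg potassium for $1.64 (total $3.34, still need 0.0 mg).
Filling from the cheapest source first is optimal under one linear minimum: $3.34.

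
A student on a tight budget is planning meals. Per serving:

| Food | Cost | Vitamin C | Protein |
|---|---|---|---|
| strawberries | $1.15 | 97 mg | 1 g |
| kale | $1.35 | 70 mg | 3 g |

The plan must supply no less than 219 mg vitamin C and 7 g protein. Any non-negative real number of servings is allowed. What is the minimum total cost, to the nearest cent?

Compare the cost at each extreme point of the feasible region.
strawberries only: max(219/97, 7/1) = 7 servings → $8.05.
kale only: max(219/70, 7/3) = 3.129 servings → $4.22.
strawberries + kale with both tight: 0.7557 servings and 2.081 servings → $3.68.
The minimum over all feasible corners is $3.68.

$3.68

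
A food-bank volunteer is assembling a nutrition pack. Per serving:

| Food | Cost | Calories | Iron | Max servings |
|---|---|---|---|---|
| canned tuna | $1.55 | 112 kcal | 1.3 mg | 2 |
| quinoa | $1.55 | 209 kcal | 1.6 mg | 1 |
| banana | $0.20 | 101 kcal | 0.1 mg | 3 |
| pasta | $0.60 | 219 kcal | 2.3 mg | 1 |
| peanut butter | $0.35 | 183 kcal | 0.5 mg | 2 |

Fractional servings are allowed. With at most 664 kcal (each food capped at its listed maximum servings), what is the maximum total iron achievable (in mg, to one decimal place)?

6.5 mg

Iron per kcal: canned tuna 0.01161, pasta 0.0105, quinoa 0.007656, peanut butter 0.002732, banana 0.0009901.
Take 2 servings of canned tuna: uses 224 kcal, +2.6 mg iron (running total 2.6 mg).
Take 1 serving of pasta: uses 219 kcal, +2.3 mg iron (running total 4.9 mg).
Take 1 serving of quinoa: uses 209 kcal, +1.6 mg iron (running total 6.5 mg).
Take 0.06557 servings of peanut butter: uses 12 kcal, +0.0 mg iron (running total 6.5 mg).
Greedy by best ratio exhausts the calories allowance optimally: 6.5 mg.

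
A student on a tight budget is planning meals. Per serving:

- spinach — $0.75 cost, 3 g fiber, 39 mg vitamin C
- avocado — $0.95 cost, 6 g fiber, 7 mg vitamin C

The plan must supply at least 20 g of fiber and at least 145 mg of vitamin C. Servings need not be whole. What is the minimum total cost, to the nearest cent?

Two binding constraints pin down two serving amounts, so the optimal mix uses at most two foods. The candidates are each food alone (scaled to the tighter of fiber/vitamin C) and each pair with both constraints tight.
spinach only: max(20/3, 145/39) = 6.667 servings → $5.00.
avocado only: max(20/6, 145/7) = 20.71 servings → $19.68.
spinach + avocado with both tight: 3.427 servings and 1.62 servings → $4.11.
The minimum over all feasible corners is $4.11.

$4.11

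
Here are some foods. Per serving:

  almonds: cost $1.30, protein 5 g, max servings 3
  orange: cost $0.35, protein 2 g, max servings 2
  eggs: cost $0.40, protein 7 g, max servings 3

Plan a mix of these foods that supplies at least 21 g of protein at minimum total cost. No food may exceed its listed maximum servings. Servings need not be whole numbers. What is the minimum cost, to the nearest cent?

$1.20

Cost per g of protein: eggs $0.0571, orange $0.1750, almonds $0.2600.
Take 3 servings of eggs: +21.0 g protein for $1.20 (total $1.20, still need 0.0 g).
Greedy by cheapest-per-g is optimal for a single linear constraint, so the minimum cost is $1.20.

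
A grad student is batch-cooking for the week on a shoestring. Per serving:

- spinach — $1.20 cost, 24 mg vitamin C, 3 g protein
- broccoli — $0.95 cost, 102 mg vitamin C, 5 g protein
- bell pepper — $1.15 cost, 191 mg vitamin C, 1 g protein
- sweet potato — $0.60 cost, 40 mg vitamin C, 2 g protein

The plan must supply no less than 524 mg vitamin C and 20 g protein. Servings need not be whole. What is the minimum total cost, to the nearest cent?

$4.45

The cheapest plan sits at a corner of the feasible region — with two constraints it uses at most two foods.
spinach only: max(524/24, 20/3) = 21.83 servings → $26.20.
broccoli only: max(524/102, 20/5) = 5.137 servings → $4.88.
bell pepper only: max(524/191, 20/1) = 20 servings → $23.00.
sweet potato only: max(524/40, 20/2) = 13.1 servings → $7.86.
spinach + broccoli with both targets exact would need a negative amount; discard.
spinach + bell pepper with both tight: 6.004 servings and 1.989 servings → $9.49.
spinach + sweet potato: the both-tight solution has a negative serving — not a feasible corner.
broccoli + bell pepper with both tight: 3.864 servings and 0.68 servings → $4.45.
broccoli + sweet potato: the both-tight solution has a negative serving — not a feasible corner.
bell pepper + sweet potato with both tight: 0.7251 servings and 9.637 servings → $6.62.
The minimum over all feasible corners is $4.45.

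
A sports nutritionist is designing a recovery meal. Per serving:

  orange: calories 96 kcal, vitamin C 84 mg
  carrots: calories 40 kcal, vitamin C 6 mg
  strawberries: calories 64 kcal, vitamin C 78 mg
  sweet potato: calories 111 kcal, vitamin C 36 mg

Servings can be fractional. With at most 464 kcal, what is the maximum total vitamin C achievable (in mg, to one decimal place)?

Vitamin C per kcal: strawberries 1.219, orange 0.875, sweet potato 0.3243, carrots 0.15.
With no serving limits, spend the whole calories allowance on strawberries: 464 kcal / 64 kcal × 78 mg = 565.5 mg.

565.5 mg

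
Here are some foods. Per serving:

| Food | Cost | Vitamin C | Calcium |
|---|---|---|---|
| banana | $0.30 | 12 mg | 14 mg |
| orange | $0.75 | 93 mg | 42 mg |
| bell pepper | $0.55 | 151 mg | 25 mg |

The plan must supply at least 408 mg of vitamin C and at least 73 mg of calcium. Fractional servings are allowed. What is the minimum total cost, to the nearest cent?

Two binding constraints pin down two serving amounts, so the optimal mix uses at most two foods. The candidates are each food alone (scaled to the tighter of vitamin C/calcium) and each pair with both constraints tight.
banana only: max(408/12, 73/14) = 34 servings → $10.20.
orange only: max(408/93, 73/42) = 4.387 servings → $3.29.
bell pepper only: max(408/151, 73/25) = 2.92 servings → $1.61.
banana + orange with both targets exact would need a negative amount; discard.
banana + bell pepper with both tight: 0.4537 servings and 2.666 servings → $1.60.
orange + bell pepper with both tight: 0.2049 servings and 2.576 servings → $1.57.
Cheapest feasible corner: $1.57.

$1.57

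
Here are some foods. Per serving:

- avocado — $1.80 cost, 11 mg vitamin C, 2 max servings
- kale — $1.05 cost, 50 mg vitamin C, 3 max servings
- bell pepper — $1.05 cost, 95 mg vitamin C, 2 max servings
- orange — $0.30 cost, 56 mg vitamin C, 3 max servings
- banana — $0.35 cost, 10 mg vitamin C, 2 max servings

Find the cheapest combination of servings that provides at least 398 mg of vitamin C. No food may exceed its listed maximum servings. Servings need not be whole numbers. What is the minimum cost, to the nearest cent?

Cost per mg of vitamin C: orange $0.0054, bell pepper $0.0111, kale $0.0210, banana $0.0350, avocado $0.1636.
Take 3 servings of orange: +168.0 mg vitamin C for $0.90 (total $0.90, still need 230.0 mg).
Take 2 servings of bell pepper: +190.0 mg vitamin C for $2.10 (total $3.00, still need 40.0 mg).
Take 0.8 servings of kale: +40.0 mg vitamin C for $0.84 (total $3.84, still need 0.0 mg).
Greedy by cheapest-per-mg is optimal for a single linear constraint, so the minimum cost is $3.84.

$3.84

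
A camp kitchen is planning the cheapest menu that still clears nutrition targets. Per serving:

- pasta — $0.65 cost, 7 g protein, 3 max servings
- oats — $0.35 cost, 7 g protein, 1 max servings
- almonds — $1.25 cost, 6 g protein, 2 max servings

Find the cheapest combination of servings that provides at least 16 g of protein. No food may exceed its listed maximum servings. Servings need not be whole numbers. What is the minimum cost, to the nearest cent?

$1.19

Cost per g of protein: oats $0.0500, pasta $0.0929, almonds $0.2083.
Take 1 serving of oats: +7.0 g protein for $0.35 (total $0.35, still need 9.0 g).
Take 1.286 servings of pasta: +9.0 g protein for $0.84 (total $1.19, still need 0.0 g).
Greedy by cheapest-per-g is optimal for a single linear constraint, so the minimum cost is $1.19.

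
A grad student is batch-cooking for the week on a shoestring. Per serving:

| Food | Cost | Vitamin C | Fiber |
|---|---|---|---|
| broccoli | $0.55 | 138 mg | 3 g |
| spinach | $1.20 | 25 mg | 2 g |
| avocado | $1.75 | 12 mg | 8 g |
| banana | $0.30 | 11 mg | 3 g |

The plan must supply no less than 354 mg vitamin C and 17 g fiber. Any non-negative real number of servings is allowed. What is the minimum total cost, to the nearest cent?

$2.27

For a min-cost LP with two ≥-constraints, a basic feasible solution has at most two positive variables.
broccoli only: max(354/138, 17/3) = 5.667 servings → $3.12.
spinach only: max(354/25, 17/2) = 14.16 servings → $16.99.
avocado only: max(354/12, 17/8) = 29.5 servings → $51.62.
banana only: max(354/11, 17/3) = 32.18 servings → $9.65.
broccoli + spinach with both tight: 1.408 servings and 6.388 servings → $8.44.
broccoli + avocado with both tight: 2.461 servings and 1.202 servings → $3.46.
broccoli + banana with both tight: 2.297 servings and 3.37 servings → $2.27.
spinach + avocado with both targets exact would need a negative amount; discard.
spinach + banana with both targets exact would need a negative amount; discard.
avocado + banana: the both-tight solution has a negative serving — not a feasible corner.
Cheapest feasible corner: $2.27.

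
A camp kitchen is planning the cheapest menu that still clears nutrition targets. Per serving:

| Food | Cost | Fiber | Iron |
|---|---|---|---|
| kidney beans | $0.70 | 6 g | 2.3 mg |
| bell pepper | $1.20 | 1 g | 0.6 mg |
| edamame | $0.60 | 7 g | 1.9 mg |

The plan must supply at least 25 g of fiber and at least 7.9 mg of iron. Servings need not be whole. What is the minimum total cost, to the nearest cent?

$2.45

Minimising a linear cost over {fiber ≥ 25, iron ≥ 7.9, servings ≥ 0} — the optimum is at a vertex, using one or two foods.
kidney beans only: max(25/6, 7.9/2.3) = 4.167 servings → $2.92.
bell pepper only: max(25/1, 7.9/0.6) = 25 servings → $30.00.
edamame only: max(25/7, 7.9/1.9) = 4.158 servings → $2.49.
kidney beans + bell pepper: intersection lies outside the first quadrant.
kidney beans + edamame with both tight: 1.66 servings and 2.149 servings → $2.45.
bell pepper + edamame with both tight: 3.391 servings and 3.087 servings → $5.92.
Cheapest feasible corner: $2.45.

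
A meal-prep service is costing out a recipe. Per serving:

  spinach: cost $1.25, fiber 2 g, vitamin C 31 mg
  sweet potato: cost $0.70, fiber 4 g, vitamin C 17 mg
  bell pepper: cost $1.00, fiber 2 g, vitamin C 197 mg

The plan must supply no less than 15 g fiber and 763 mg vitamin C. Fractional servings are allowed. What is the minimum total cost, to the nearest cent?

With two linear requirements the optimum uses one or two foods; enumerate the corners.
spinach only: max(15/2, 763/31) = 24.61 servings → $30.77.
sweet potato only: max(15/4, 763/17) = 44.88 servings → $31.42.
bell pepper only: max(15/2, 763/197) = 7.5 servings → $7.50.
spinach + sweet potato: intersection lies outside the first quadrant.
spinach + bell pepper with both tight: 4.304 servings and 3.196 servings → $8.58.
sweet potato + bell pepper with both tight: 1.895 servings and 3.71 servings → $5.04.
Cheapest feasible corner: $5.04.

$5.04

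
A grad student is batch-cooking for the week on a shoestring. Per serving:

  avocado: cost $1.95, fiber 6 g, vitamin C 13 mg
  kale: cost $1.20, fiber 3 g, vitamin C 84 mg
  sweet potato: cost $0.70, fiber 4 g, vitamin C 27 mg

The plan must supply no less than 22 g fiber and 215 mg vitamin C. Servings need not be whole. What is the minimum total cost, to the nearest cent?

Check every corner: each single food scaled to meet both minima, and each pair solved so both constraints bind.
avocado only: max(22/6, 215/13) = 16.54 servings → $32.25.
kale only: max(22/3, 215/84) = 7.333 servings → $8.80.
sweet potato only: max(22/4, 215/27) = 7.963 servings → $5.57.
avocado + kale with both tight: 2.587 servings and 2.159 servings → $7.64.
avocado + sweet potato with both targets exact would need a negative amount; discard.
kale + sweet potato with both tight: 1.043 servings and 4.718 servings → $4.55.
So the least-cost plan costs $4.55.

$4.55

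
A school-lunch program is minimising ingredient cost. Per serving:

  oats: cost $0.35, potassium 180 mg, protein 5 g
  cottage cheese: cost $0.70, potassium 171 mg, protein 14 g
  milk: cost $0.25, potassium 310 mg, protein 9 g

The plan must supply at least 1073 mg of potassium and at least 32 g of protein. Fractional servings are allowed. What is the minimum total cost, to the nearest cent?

An LP optimum is at a vertex; with two nutrient constraints at most two foods are used. Check each candidate.
oats only: max(1073/180, 32/5) = 6.4 servings → $2.24.
cottage cheese only: max(1073/171, 32/14) = 6.275 servings → $4.39.
milk only: max(1073/310, 32/9) = 3.556 servings → $0.89.
oats + cottage cheese with both tight: 5.736 servings and 0.2372 servings → $2.17.
oats + milk: the both-tight solution has a negative serving — not a feasible corner.
cottage cheese + milk with both tight: 0.0939 servings and 3.409 servings → $0.92.
So the least-cost plan costs $0.89.

$0.89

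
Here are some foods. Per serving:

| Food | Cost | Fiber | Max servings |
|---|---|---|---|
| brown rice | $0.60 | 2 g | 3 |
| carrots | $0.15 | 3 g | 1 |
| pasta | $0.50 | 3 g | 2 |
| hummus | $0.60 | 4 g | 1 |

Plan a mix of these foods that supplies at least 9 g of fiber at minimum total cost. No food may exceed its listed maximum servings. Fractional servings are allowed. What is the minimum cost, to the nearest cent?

Cost per g of fiber: carrots $0.0500, hummus $0.1500, pasta $0.1667, brown rice $0.3000.
Take 1 serving of carrots: +3.0 g fiber for $0.15 (total $0.15, still need 6.0 g).
Take 1 serving of hummus: +4.0 g fiber for $0.60 (total $0.75, still need 2.0 g).
Take 0.6667 servings of pasta: +2.0 g fiber for $0.33 (total $1.08, still need 0.0 g).
Filling from the cheapest source first is optimal under one linear minimum: $1.08.

$1.08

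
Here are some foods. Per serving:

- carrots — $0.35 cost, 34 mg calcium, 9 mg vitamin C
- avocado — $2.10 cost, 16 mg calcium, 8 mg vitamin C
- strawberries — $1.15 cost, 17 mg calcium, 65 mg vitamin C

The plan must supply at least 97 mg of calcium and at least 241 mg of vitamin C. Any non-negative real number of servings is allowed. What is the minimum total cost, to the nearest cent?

Minimising a linear cost over {calcium ≥ 97, vitamin C ≥ 241, servings ≥ 0} — the optimum is at a vertex, using one or two foods.
carrots only: max(97/34, 241/9) = 26.78 servings → $9.37.
avocado only: max(97/16, 241/8) = 30.12 servings → $63.26.
strawberries only: max(97/17, 241/65) = 5.706 servings → $6.56.
carrots + avocado: the both-tight solution has a negative serving — not a feasible corner.
carrots + strawberries with both tight: 1.073 servings and 3.559 servings → $4.47.
avocado + strawberries with both tight: 2.442 servings and 3.407 servings → $9.05.
Cheapest feasible corner: $4.47.

$4.47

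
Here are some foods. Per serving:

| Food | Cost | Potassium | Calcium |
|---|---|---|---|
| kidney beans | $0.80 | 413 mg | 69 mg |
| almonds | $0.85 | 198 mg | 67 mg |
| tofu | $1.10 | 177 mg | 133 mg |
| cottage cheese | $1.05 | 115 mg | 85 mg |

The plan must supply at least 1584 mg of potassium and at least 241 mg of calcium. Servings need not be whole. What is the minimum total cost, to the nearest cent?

$3.07

Compare the cost at each extreme point of the feasible region.
kidney beans only: max(1584/413, 241/69) = 3.835 servings → $3.07.
almonds only: max(1584/198, 241/67) = 8 servings → $6.80.
tofu only: max(1584/177, 241/133) = 8.949 servings → $9.84.
cottage cheese only: max(1584/115, 241/85) = 13.77 servings → $14.46.
kidney beans + almonds: intersection lies outside the first quadrant.
kidney beans + tofu: the both-tight solution has a negative serving — not a feasible corner.
kidney beans + cottage cheese: the both-tight solution has a negative serving — not a feasible corner.
almonds + tofu: intersection lies outside the first quadrant.
almonds + cottage cheese: intersection lies outside the first quadrant.
tofu + cottage cheese: the both-tight solution has a negative serving — not a feasible corner.
So the least-cost plan costs $3.07.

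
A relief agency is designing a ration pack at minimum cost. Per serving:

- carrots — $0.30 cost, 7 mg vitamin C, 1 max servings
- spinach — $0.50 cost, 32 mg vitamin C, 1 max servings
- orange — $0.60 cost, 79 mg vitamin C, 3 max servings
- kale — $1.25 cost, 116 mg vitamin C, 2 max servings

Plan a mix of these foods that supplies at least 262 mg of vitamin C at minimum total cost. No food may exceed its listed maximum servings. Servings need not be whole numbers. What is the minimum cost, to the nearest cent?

$2.07

Cost per mg of vitamin C: orange $0.0076, kale $0.0108, spinach $0.0156, carrots $0.0429.
Take 3 servings of orange: +237.0 mg vitamin C for $1.80 (total $1.80, still need 25.0 mg).
Take 0.2155 servings of kale: +25.0 mg vitamin C for $0.27 (total $2.07, still need 0.0 mg).
Greedy by cheapest-per-mg is optimal for a single linear constraint, so the minimum cost is $2.07.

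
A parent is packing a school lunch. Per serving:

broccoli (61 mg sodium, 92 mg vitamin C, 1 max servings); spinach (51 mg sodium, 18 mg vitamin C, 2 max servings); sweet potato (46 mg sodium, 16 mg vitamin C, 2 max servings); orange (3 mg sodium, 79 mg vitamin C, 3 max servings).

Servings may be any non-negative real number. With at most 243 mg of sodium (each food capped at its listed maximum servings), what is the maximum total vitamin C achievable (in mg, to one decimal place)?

Vitamin C per mg sodium: orange 26.33, broccoli 1.508, spinach 0.3529, sweet potato 0.3478.
Take 3 servings of orange: uses 9 mg sodium, +237.0 mg vitamin C (running total 237.0 mg).
Take 1 serving of broccoli: uses 61 mg sodium, +92.0 mg vitamin C (running total 329.0 mg).
Take 2 servings of spinach: uses 102 mg sodium, +36.0 mg vitamin C (running total 365.0 mg).
Take 1.543 servings of sweet potato: uses 71 mg sodium, +24.7 mg vitamin C (running total 389.7 mg).
Filling greedily by vitamin C-per-mg sodium is optimal for one linear limit, giving 389.7 mg.

389.7 mg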